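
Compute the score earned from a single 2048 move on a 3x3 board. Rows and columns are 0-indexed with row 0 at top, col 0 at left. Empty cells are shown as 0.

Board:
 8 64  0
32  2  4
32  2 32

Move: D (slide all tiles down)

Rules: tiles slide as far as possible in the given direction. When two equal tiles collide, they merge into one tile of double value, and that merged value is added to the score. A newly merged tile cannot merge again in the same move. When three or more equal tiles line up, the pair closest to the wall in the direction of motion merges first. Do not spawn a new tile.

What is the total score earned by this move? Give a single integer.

Answer: 68

Derivation:
Slide down:
col 0: [8, 32, 32] -> [0, 8, 64]  score +64 (running 64)
col 1: [64, 2, 2] -> [0, 64, 4]  score +4 (running 68)
col 2: [0, 4, 32] -> [0, 4, 32]  score +0 (running 68)
Board after move:
 0  0  0
 8 64  4
64  4 32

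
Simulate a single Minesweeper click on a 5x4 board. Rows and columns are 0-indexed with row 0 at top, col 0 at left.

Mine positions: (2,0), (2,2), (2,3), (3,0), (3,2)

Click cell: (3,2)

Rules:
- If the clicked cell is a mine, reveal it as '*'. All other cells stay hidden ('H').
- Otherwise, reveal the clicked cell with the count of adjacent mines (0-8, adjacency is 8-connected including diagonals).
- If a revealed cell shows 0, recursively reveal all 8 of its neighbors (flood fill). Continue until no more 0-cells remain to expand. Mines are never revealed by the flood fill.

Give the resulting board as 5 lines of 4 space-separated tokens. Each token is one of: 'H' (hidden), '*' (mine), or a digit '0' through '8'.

H H H H
H H H H
H H H H
H H * H
H H H H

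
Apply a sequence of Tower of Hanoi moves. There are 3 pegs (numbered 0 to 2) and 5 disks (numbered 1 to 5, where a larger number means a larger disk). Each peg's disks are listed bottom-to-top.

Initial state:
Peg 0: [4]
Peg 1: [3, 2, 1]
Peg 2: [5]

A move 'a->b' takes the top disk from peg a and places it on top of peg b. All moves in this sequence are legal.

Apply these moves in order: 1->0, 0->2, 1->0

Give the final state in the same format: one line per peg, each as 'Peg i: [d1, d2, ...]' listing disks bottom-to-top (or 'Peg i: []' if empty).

Answer: Peg 0: [4, 2]
Peg 1: [3]
Peg 2: [5, 1]

Derivation:
After move 1 (1->0):
Peg 0: [4, 1]
Peg 1: [3, 2]
Peg 2: [5]

After move 2 (0->2):
Peg 0: [4]
Peg 1: [3, 2]
Peg 2: [5, 1]

After move 3 (1->0):
Peg 0: [4, 2]
Peg 1: [3]
Peg 2: [5, 1]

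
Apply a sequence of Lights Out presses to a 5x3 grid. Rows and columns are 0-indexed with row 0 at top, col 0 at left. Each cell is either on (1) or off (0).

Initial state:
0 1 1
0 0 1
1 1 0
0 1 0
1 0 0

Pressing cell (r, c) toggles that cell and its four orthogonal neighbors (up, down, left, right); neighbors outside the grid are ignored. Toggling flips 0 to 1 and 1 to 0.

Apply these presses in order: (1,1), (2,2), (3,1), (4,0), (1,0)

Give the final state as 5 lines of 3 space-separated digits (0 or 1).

Answer: 1 0 1
0 0 1
0 0 1
0 0 0
0 0 0

Derivation:
After press 1 at (1,1):
0 0 1
1 1 0
1 0 0
0 1 0
1 0 0

After press 2 at (2,2):
0 0 1
1 1 1
1 1 1
0 1 1
1 0 0

After press 3 at (3,1):
0 0 1
1 1 1
1 0 1
1 0 0
1 1 0

After press 4 at (4,0):
0 0 1
1 1 1
1 0 1
0 0 0
0 0 0

After press 5 at (1,0):
1 0 1
0 0 1
0 0 1
0 0 0
0 0 0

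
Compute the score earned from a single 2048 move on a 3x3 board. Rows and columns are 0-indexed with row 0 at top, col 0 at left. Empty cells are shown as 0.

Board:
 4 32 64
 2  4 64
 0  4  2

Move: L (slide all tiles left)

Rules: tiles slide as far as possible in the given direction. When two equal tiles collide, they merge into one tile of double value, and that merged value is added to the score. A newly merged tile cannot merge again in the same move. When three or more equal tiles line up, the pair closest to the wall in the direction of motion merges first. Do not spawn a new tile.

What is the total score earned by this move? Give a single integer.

Slide left:
row 0: [4, 32, 64] -> [4, 32, 64]  score +0 (running 0)
row 1: [2, 4, 64] -> [2, 4, 64]  score +0 (running 0)
row 2: [0, 4, 2] -> [4, 2, 0]  score +0 (running 0)
Board after move:
 4 32 64
 2  4 64
 4  2  0

Answer: 0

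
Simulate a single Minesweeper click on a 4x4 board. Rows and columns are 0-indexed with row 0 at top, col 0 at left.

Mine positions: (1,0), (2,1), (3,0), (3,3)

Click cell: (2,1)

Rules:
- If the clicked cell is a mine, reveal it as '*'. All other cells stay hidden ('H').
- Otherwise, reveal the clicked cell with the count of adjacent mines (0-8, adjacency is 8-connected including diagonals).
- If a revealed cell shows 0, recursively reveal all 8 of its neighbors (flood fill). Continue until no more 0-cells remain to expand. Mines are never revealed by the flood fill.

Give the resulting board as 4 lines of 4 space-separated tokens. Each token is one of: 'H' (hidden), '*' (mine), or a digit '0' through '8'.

H H H H
H H H H
H * H H
H H H H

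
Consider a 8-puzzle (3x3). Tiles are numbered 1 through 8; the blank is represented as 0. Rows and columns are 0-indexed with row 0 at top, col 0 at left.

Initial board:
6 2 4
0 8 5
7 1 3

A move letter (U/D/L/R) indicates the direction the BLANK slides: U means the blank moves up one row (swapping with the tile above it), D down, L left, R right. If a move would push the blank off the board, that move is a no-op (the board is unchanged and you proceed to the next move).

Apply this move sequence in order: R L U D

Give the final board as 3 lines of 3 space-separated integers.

Answer: 6 2 4
0 8 5
7 1 3

Derivation:
After move 1 (R):
6 2 4
8 0 5
7 1 3

After move 2 (L):
6 2 4
0 8 5
7 1 3

After move 3 (U):
0 2 4
6 8 5
7 1 3

After move 4 (D):
6 2 4
0 8 5
7 1 3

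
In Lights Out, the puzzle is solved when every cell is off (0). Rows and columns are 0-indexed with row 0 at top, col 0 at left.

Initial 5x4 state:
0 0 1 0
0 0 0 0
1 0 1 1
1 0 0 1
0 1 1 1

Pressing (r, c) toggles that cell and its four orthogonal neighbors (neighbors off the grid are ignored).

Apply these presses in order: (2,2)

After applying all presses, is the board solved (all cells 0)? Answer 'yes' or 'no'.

Answer: no

Derivation:
After press 1 at (2,2):
0 0 1 0
0 0 1 0
1 1 0 0
1 0 1 1
0 1 1 1

Lights still on: 10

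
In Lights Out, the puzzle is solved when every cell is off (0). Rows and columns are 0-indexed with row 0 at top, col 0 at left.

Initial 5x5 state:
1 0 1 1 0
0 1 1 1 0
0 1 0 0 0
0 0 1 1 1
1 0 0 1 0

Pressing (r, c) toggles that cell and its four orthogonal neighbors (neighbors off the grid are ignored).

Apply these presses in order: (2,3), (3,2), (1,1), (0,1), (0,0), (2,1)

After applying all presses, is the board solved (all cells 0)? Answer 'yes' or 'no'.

After press 1 at (2,3):
1 0 1 1 0
0 1 1 0 0
0 1 1 1 1
0 0 1 0 1
1 0 0 1 0

After press 2 at (3,2):
1 0 1 1 0
0 1 1 0 0
0 1 0 1 1
0 1 0 1 1
1 0 1 1 0

After press 3 at (1,1):
1 1 1 1 0
1 0 0 0 0
0 0 0 1 1
0 1 0 1 1
1 0 1 1 0

After press 4 at (0,1):
0 0 0 1 0
1 1 0 0 0
0 0 0 1 1
0 1 0 1 1
1 0 1 1 0

After press 5 at (0,0):
1 1 0 1 0
0 1 0 0 0
0 0 0 1 1
0 1 0 1 1
1 0 1 1 0

After press 6 at (2,1):
1 1 0 1 0
0 0 0 0 0
1 1 1 1 1
0 0 0 1 1
1 0 1 1 0

Lights still on: 13

Answer: no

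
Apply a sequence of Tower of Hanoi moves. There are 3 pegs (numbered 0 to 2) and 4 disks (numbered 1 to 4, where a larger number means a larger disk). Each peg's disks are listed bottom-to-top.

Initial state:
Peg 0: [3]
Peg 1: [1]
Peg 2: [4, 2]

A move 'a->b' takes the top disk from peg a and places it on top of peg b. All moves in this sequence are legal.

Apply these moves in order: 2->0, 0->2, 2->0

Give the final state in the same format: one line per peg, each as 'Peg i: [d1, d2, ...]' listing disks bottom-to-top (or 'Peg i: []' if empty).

After move 1 (2->0):
Peg 0: [3, 2]
Peg 1: [1]
Peg 2: [4]

After move 2 (0->2):
Peg 0: [3]
Peg 1: [1]
Peg 2: [4, 2]

After move 3 (2->0):
Peg 0: [3, 2]
Peg 1: [1]
Peg 2: [4]

Answer: Peg 0: [3, 2]
Peg 1: [1]
Peg 2: [4]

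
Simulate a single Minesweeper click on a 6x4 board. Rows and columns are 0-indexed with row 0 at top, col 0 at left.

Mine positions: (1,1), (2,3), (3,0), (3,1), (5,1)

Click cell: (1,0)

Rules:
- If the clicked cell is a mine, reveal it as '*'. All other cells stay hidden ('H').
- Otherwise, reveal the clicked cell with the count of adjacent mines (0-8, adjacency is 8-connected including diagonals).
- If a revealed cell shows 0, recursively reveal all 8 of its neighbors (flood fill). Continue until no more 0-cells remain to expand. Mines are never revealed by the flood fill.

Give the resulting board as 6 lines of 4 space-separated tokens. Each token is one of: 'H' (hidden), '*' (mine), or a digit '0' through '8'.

H H H H
1 H H H
H H H H
H H H H
H H H H
H H H H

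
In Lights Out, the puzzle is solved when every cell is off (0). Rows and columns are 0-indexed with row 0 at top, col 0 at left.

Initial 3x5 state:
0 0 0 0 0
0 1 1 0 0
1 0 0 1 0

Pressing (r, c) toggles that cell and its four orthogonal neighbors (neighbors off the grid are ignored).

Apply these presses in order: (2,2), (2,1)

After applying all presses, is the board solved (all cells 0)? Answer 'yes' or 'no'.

After press 1 at (2,2):
0 0 0 0 0
0 1 0 0 0
1 1 1 0 0

After press 2 at (2,1):
0 0 0 0 0
0 0 0 0 0
0 0 0 0 0

Lights still on: 0

Answer: yes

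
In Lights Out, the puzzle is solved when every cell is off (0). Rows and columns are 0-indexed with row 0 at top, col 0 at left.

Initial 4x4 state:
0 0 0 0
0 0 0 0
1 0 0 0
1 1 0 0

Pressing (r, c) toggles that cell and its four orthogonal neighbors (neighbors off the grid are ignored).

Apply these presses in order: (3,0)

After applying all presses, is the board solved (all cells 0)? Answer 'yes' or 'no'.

After press 1 at (3,0):
0 0 0 0
0 0 0 0
0 0 0 0
0 0 0 0

Lights still on: 0

Answer: yes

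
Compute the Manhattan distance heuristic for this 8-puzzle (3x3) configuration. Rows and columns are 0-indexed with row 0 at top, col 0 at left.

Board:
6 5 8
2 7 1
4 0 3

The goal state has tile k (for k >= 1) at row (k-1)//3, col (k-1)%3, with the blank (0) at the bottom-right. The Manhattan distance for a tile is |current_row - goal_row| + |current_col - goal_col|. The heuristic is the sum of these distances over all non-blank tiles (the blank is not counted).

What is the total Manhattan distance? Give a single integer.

Tile 6: (0,0)->(1,2) = 3
Tile 5: (0,1)->(1,1) = 1
Tile 8: (0,2)->(2,1) = 3
Tile 2: (1,0)->(0,1) = 2
Tile 7: (1,1)->(2,0) = 2
Tile 1: (1,2)->(0,0) = 3
Tile 4: (2,0)->(1,0) = 1
Tile 3: (2,2)->(0,2) = 2
Sum: 3 + 1 + 3 + 2 + 2 + 3 + 1 + 2 = 17

Answer: 17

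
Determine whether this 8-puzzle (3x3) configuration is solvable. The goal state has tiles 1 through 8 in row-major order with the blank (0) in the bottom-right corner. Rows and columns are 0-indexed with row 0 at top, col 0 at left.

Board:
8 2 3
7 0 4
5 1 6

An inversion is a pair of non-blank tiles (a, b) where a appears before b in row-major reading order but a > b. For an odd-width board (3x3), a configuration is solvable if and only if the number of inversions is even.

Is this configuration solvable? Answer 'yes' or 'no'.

Inversions (pairs i<j in row-major order where tile[i] > tile[j] > 0): 15
15 is odd, so the puzzle is not solvable.

Answer: no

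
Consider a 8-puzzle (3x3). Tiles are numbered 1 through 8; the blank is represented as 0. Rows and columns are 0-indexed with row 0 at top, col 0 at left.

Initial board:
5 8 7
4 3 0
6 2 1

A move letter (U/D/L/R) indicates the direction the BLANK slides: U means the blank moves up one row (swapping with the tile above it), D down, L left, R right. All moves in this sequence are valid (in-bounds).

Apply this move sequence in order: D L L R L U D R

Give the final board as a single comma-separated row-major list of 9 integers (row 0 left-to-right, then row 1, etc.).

Answer: 5, 8, 7, 4, 3, 1, 6, 0, 2

Derivation:
After move 1 (D):
5 8 7
4 3 1
6 2 0

After move 2 (L):
5 8 7
4 3 1
6 0 2

After move 3 (L):
5 8 7
4 3 1
0 6 2

After move 4 (R):
5 8 7
4 3 1
6 0 2

After move 5 (L):
5 8 7
4 3 1
0 6 2

After move 6 (U):
5 8 7
0 3 1
4 6 2

After move 7 (D):
5 8 7
4 3 1
0 6 2

After move 8 (R):
5 8 7
4 3 1
6 0 2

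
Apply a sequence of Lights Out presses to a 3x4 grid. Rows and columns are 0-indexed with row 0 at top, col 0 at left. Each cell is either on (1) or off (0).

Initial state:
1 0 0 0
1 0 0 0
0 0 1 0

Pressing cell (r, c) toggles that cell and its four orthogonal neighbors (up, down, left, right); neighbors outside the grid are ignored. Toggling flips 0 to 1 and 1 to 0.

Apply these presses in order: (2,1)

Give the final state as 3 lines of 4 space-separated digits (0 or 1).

Answer: 1 0 0 0
1 1 0 0
1 1 0 0

Derivation:
After press 1 at (2,1):
1 0 0 0
1 1 0 0
1 1 0 0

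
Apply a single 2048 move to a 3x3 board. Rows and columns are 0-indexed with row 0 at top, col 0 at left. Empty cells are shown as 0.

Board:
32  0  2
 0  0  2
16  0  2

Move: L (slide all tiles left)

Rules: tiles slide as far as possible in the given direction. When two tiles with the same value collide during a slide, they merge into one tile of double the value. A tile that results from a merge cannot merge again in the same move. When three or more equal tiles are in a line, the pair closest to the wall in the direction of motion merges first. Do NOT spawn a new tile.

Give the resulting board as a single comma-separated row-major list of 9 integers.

Slide left:
row 0: [32, 0, 2] -> [32, 2, 0]
row 1: [0, 0, 2] -> [2, 0, 0]
row 2: [16, 0, 2] -> [16, 2, 0]

Answer: 32, 2, 0, 2, 0, 0, 16, 2, 0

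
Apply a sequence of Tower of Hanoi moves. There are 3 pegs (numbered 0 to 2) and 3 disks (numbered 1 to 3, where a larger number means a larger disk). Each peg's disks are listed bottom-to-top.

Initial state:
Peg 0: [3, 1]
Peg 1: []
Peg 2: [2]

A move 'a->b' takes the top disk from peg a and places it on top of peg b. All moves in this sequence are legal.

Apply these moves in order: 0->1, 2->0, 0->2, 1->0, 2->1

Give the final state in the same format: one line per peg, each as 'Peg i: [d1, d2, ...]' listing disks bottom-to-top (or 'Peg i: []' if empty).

After move 1 (0->1):
Peg 0: [3]
Peg 1: [1]
Peg 2: [2]

After move 2 (2->0):
Peg 0: [3, 2]
Peg 1: [1]
Peg 2: []

After move 3 (0->2):
Peg 0: [3]
Peg 1: [1]
Peg 2: [2]

After move 4 (1->0):
Peg 0: [3, 1]
Peg 1: []
Peg 2: [2]

After move 5 (2->1):
Peg 0: [3, 1]
Peg 1: [2]
Peg 2: []

Answer: Peg 0: [3, 1]
Peg 1: [2]
Peg 2: []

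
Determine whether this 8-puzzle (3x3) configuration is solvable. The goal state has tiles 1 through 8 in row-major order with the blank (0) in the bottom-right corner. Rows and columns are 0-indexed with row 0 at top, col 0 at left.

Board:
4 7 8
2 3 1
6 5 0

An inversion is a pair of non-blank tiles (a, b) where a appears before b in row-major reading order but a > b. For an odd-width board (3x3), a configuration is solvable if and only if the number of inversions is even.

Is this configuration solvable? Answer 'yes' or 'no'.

Answer: yes

Derivation:
Inversions (pairs i<j in row-major order where tile[i] > tile[j] > 0): 16
16 is even, so the puzzle is solvable.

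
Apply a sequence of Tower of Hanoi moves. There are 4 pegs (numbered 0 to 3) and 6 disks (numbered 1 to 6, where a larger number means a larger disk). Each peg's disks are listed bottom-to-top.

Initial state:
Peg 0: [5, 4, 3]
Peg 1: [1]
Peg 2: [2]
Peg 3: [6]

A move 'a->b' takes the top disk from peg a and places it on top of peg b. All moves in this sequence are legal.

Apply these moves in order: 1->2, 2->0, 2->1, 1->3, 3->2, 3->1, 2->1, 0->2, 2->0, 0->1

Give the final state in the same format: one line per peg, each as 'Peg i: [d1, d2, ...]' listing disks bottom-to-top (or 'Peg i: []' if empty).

Answer: Peg 0: [5, 4, 3]
Peg 1: [6, 2, 1]
Peg 2: []
Peg 3: []

Derivation:
After move 1 (1->2):
Peg 0: [5, 4, 3]
Peg 1: []
Peg 2: [2, 1]
Peg 3: [6]

After move 2 (2->0):
Peg 0: [5, 4, 3, 1]
Peg 1: []
Peg 2: [2]
Peg 3: [6]

After move 3 (2->1):
Peg 0: [5, 4, 3, 1]
Peg 1: [2]
Peg 2: []
Peg 3: [6]

After move 4 (1->3):
Peg 0: [5, 4, 3, 1]
Peg 1: []
Peg 2: []
Peg 3: [6, 2]

After move 5 (3->2):
Peg 0: [5, 4, 3, 1]
Peg 1: []
Peg 2: [2]
Peg 3: [6]

After move 6 (3->1):
Peg 0: [5, 4, 3, 1]
Peg 1: [6]
Peg 2: [2]
Peg 3: []

After move 7 (2->1):
Peg 0: [5, 4, 3, 1]
Peg 1: [6, 2]
Peg 2: []
Peg 3: []

After move 8 (0->2):
Peg 0: [5, 4, 3]
Peg 1: [6, 2]
Peg 2: [1]
Peg 3: []

After move 9 (2->0):
Peg 0: [5, 4, 3, 1]
Peg 1: [6, 2]
Peg 2: []
Peg 3: []

After move 10 (0->1):
Peg 0: [5, 4, 3]
Peg 1: [6, 2, 1]
Peg 2: []
Peg 3: []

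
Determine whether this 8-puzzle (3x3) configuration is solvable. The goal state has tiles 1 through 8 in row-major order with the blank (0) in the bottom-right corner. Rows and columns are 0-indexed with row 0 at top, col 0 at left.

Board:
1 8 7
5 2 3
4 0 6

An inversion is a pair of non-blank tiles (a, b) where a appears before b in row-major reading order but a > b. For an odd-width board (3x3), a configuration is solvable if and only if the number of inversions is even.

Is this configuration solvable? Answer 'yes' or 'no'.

Inversions (pairs i<j in row-major order where tile[i] > tile[j] > 0): 14
14 is even, so the puzzle is solvable.

Answer: yes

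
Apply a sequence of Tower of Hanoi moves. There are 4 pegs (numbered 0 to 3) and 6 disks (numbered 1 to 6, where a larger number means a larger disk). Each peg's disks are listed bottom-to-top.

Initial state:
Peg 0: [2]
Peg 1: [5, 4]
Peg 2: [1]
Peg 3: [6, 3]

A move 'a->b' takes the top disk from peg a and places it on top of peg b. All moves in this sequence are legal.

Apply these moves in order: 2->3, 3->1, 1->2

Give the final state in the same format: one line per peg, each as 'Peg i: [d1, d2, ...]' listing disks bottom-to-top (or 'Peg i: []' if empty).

Answer: Peg 0: [2]
Peg 1: [5, 4]
Peg 2: [1]
Peg 3: [6, 3]

Derivation:
After move 1 (2->3):
Peg 0: [2]
Peg 1: [5, 4]
Peg 2: []
Peg 3: [6, 3, 1]

After move 2 (3->1):
Peg 0: [2]
Peg 1: [5, 4, 1]
Peg 2: []
Peg 3: [6, 3]

After move 3 (1->2):
Peg 0: [2]
Peg 1: [5, 4]
Peg 2: [1]
Peg 3: [6, 3]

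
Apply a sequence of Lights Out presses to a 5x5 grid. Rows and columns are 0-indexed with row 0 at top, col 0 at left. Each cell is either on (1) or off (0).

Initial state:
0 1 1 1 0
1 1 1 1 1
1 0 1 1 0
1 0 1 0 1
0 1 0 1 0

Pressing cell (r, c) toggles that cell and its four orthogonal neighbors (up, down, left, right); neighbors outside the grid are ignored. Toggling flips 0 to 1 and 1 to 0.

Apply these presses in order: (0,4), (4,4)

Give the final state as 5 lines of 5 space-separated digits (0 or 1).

Answer: 0 1 1 0 1
1 1 1 1 0
1 0 1 1 0
1 0 1 0 0
0 1 0 0 1

Derivation:
After press 1 at (0,4):
0 1 1 0 1
1 1 1 1 0
1 0 1 1 0
1 0 1 0 1
0 1 0 1 0

After press 2 at (4,4):
0 1 1 0 1
1 1 1 1 0
1 0 1 1 0
1 0 1 0 0
0 1 0 0 1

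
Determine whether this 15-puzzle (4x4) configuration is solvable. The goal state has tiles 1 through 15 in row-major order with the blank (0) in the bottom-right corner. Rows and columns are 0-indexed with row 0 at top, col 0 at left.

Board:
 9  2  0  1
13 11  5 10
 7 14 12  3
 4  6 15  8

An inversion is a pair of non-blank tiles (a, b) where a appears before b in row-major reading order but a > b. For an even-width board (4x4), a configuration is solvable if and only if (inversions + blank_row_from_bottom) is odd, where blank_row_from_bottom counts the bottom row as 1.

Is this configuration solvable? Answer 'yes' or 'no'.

Inversions: 45
Blank is in row 0 (0-indexed from top), which is row 4 counting from the bottom (bottom = 1).
45 + 4 = 49, which is odd, so the puzzle is solvable.

Answer: yes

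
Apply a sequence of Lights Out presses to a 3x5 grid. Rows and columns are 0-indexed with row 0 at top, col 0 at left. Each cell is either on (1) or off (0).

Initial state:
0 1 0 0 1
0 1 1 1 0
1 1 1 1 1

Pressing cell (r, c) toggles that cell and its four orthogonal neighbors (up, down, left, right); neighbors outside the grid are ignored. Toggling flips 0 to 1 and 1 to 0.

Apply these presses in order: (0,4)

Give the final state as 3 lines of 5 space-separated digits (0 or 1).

After press 1 at (0,4):
0 1 0 1 0
0 1 1 1 1
1 1 1 1 1

Answer: 0 1 0 1 0
0 1 1 1 1
1 1 1 1 1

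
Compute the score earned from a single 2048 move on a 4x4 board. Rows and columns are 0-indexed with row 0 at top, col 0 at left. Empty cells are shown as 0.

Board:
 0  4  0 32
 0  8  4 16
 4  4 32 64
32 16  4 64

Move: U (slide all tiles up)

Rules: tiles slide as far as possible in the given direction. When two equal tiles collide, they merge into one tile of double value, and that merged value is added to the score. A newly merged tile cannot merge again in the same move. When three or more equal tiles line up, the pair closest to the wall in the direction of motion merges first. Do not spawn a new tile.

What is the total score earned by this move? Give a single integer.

Slide up:
col 0: [0, 0, 4, 32] -> [4, 32, 0, 0]  score +0 (running 0)
col 1: [4, 8, 4, 16] -> [4, 8, 4, 16]  score +0 (running 0)
col 2: [0, 4, 32, 4] -> [4, 32, 4, 0]  score +0 (running 0)
col 3: [32, 16, 64, 64] -> [32, 16, 128, 0]  score +128 (running 128)
Board after move:
  4   4   4  32
 32   8  32  16
  0   4   4 128
  0  16   0   0

Answer: 128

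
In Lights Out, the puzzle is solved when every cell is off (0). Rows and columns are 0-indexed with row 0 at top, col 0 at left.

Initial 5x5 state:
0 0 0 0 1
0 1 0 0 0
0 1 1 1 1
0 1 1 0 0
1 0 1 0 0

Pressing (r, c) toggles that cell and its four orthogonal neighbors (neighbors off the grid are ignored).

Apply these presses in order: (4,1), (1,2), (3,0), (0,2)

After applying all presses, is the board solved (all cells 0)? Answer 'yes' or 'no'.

After press 1 at (4,1):
0 0 0 0 1
0 1 0 0 0
0 1 1 1 1
0 0 1 0 0
0 1 0 0 0

After press 2 at (1,2):
0 0 1 0 1
0 0 1 1 0
0 1 0 1 1
0 0 1 0 0
0 1 0 0 0

After press 3 at (3,0):
0 0 1 0 1
0 0 1 1 0
1 1 0 1 1
1 1 1 0 0
1 1 0 0 0

After press 4 at (0,2):
0 1 0 1 1
0 0 0 1 0
1 1 0 1 1
1 1 1 0 0
1 1 0 0 0

Lights still on: 13

Answer: no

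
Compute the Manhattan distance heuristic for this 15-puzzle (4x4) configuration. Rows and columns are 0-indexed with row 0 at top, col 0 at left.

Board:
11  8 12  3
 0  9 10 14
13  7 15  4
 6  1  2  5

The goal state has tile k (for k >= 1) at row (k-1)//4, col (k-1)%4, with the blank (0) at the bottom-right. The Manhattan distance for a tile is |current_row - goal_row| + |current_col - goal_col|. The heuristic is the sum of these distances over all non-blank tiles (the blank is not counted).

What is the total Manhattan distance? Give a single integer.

Answer: 41

Derivation:
Tile 11: (0,0)->(2,2) = 4
Tile 8: (0,1)->(1,3) = 3
Tile 12: (0,2)->(2,3) = 3
Tile 3: (0,3)->(0,2) = 1
Tile 9: (1,1)->(2,0) = 2
Tile 10: (1,2)->(2,1) = 2
Tile 14: (1,3)->(3,1) = 4
Tile 13: (2,0)->(3,0) = 1
Tile 7: (2,1)->(1,2) = 2
Tile 15: (2,2)->(3,2) = 1
Tile 4: (2,3)->(0,3) = 2
Tile 6: (3,0)->(1,1) = 3
Tile 1: (3,1)->(0,0) = 4
Tile 2: (3,2)->(0,1) = 4
Tile 5: (3,3)->(1,0) = 5
Sum: 4 + 3 + 3 + 1 + 2 + 2 + 4 + 1 + 2 + 1 + 2 + 3 + 4 + 4 + 5 = 41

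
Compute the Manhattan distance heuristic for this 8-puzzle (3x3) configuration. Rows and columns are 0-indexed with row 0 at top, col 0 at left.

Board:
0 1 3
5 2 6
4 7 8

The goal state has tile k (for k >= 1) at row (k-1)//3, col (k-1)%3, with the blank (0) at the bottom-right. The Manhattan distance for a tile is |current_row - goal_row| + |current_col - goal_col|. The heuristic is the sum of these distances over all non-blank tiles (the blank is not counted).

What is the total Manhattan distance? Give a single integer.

Tile 1: (0,1)->(0,0) = 1
Tile 3: (0,2)->(0,2) = 0
Tile 5: (1,0)->(1,1) = 1
Tile 2: (1,1)->(0,1) = 1
Tile 6: (1,2)->(1,2) = 0
Tile 4: (2,0)->(1,0) = 1
Tile 7: (2,1)->(2,0) = 1
Tile 8: (2,2)->(2,1) = 1
Sum: 1 + 0 + 1 + 1 + 0 + 1 + 1 + 1 = 6

Answer: 6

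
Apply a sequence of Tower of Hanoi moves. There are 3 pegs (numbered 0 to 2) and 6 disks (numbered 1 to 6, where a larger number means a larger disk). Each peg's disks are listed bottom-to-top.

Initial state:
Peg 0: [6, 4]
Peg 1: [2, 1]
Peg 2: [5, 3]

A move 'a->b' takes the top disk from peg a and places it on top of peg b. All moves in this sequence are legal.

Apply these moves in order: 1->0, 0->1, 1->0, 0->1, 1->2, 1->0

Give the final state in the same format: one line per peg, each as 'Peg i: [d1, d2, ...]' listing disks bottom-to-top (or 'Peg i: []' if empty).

Answer: Peg 0: [6, 4, 2]
Peg 1: []
Peg 2: [5, 3, 1]

Derivation:
After move 1 (1->0):
Peg 0: [6, 4, 1]
Peg 1: [2]
Peg 2: [5, 3]

After move 2 (0->1):
Peg 0: [6, 4]
Peg 1: [2, 1]
Peg 2: [5, 3]

After move 3 (1->0):
Peg 0: [6, 4, 1]
Peg 1: [2]
Peg 2: [5, 3]

After move 4 (0->1):
Peg 0: [6, 4]
Peg 1: [2, 1]
Peg 2: [5, 3]

After move 5 (1->2):
Peg 0: [6, 4]
Peg 1: [2]
Peg 2: [5, 3, 1]

After move 6 (1->0):
Peg 0: [6, 4, 2]
Peg 1: []
Peg 2: [5, 3, 1]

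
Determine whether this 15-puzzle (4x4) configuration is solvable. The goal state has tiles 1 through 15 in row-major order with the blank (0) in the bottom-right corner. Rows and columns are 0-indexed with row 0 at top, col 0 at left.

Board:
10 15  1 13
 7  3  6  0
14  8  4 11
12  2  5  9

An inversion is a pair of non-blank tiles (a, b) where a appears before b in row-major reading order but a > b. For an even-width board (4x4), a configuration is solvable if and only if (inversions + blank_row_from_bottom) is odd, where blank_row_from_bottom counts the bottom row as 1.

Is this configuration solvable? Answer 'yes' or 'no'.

Answer: yes

Derivation:
Inversions: 58
Blank is in row 1 (0-indexed from top), which is row 3 counting from the bottom (bottom = 1).
58 + 3 = 61, which is odd, so the puzzle is solvable.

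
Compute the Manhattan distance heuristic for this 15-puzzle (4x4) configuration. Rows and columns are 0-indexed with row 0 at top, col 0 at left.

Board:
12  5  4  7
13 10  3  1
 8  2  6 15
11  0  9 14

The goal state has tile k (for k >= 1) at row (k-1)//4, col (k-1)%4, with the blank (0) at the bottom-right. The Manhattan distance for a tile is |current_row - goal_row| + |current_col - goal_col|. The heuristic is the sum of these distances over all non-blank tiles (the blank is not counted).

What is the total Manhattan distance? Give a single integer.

Answer: 36

Derivation:
Tile 12: (0,0)->(2,3) = 5
Tile 5: (0,1)->(1,0) = 2
Tile 4: (0,2)->(0,3) = 1
Tile 7: (0,3)->(1,2) = 2
Tile 13: (1,0)->(3,0) = 2
Tile 10: (1,1)->(2,1) = 1
Tile 3: (1,2)->(0,2) = 1
Tile 1: (1,3)->(0,0) = 4
Tile 8: (2,0)->(1,3) = 4
Tile 2: (2,1)->(0,1) = 2
Tile 6: (2,2)->(1,1) = 2
Tile 15: (2,3)->(3,2) = 2
Tile 11: (3,0)->(2,2) = 3
Tile 9: (3,2)->(2,0) = 3
Tile 14: (3,3)->(3,1) = 2
Sum: 5 + 2 + 1 + 2 + 2 + 1 + 1 + 4 + 4 + 2 + 2 + 2 + 3 + 3 + 2 = 36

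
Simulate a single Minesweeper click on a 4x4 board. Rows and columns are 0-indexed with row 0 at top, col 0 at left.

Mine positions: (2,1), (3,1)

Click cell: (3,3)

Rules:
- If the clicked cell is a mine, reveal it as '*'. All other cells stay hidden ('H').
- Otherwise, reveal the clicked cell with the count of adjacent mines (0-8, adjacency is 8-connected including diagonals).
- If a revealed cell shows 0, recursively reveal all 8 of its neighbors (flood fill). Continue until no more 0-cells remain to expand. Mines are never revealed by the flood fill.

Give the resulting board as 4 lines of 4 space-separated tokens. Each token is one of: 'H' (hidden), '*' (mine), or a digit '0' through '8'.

0 0 0 0
1 1 1 0
H H 2 0
H H 2 0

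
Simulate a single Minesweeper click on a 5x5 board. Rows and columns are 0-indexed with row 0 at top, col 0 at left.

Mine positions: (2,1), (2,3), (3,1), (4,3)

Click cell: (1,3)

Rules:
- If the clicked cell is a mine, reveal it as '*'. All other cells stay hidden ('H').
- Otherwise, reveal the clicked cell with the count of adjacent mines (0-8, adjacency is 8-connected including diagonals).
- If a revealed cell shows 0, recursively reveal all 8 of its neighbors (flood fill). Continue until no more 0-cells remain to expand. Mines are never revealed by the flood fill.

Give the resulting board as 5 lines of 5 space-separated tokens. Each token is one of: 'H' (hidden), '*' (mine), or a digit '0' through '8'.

H H H H H
H H H 1 H
H H H H H
H H H H H
H H H H H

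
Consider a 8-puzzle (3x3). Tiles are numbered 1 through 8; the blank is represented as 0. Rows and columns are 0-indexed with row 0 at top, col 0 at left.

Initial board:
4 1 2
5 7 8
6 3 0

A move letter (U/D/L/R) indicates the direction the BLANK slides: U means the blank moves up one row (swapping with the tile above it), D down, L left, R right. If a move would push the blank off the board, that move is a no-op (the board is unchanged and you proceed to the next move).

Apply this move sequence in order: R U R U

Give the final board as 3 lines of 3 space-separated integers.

After move 1 (R):
4 1 2
5 7 8
6 3 0

After move 2 (U):
4 1 2
5 7 0
6 3 8

After move 3 (R):
4 1 2
5 7 0
6 3 8

After move 4 (U):
4 1 0
5 7 2
6 3 8

Answer: 4 1 0
5 7 2
6 3 8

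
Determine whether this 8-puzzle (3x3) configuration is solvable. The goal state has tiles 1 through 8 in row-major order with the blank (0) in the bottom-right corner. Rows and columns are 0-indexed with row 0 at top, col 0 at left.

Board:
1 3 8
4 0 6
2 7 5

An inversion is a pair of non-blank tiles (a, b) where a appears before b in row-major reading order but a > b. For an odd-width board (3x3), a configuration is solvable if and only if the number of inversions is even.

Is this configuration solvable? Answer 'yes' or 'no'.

Inversions (pairs i<j in row-major order where tile[i] > tile[j] > 0): 10
10 is even, so the puzzle is solvable.

Answer: yes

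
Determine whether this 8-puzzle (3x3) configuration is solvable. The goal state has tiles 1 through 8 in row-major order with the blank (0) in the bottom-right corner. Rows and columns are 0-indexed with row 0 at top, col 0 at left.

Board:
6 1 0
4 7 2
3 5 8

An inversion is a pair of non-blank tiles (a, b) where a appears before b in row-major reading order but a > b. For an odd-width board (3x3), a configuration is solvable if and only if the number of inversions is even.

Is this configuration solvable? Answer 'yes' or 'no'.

Inversions (pairs i<j in row-major order where tile[i] > tile[j] > 0): 10
10 is even, so the puzzle is solvable.

Answer: yes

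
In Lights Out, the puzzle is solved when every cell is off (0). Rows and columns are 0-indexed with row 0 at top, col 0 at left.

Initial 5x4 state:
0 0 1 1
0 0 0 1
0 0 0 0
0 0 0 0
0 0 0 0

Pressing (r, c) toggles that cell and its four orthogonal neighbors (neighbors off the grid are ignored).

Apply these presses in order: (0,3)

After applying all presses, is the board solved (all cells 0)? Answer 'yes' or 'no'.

Answer: yes

Derivation:
After press 1 at (0,3):
0 0 0 0
0 0 0 0
0 0 0 0
0 0 0 0
0 0 0 0

Lights still on: 0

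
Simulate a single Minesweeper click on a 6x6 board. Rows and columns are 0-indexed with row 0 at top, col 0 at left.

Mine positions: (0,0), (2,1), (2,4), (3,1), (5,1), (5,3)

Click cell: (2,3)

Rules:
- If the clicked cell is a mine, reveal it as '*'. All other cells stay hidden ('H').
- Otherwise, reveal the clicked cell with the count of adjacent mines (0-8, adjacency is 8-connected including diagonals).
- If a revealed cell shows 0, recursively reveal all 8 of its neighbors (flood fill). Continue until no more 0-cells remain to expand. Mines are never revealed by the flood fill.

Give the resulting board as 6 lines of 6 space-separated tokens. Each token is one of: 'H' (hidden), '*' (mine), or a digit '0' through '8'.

H H H H H H
H H H H H H
H H H 1 H H
H H H H H H
H H H H H H
H H H H H H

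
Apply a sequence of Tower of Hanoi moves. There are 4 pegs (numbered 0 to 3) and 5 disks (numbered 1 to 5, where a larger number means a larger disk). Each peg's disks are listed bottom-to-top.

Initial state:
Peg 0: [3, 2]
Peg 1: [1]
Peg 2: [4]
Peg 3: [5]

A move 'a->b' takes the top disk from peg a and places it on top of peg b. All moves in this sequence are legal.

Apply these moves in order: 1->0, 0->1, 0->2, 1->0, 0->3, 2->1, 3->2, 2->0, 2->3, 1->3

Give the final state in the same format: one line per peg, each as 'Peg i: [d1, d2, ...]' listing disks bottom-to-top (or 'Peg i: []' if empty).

Answer: Peg 0: [3, 1]
Peg 1: []
Peg 2: []
Peg 3: [5, 4, 2]

Derivation:
After move 1 (1->0):
Peg 0: [3, 2, 1]
Peg 1: []
Peg 2: [4]
Peg 3: [5]

After move 2 (0->1):
Peg 0: [3, 2]
Peg 1: [1]
Peg 2: [4]
Peg 3: [5]

After move 3 (0->2):
Peg 0: [3]
Peg 1: [1]
Peg 2: [4, 2]
Peg 3: [5]

After move 4 (1->0):
Peg 0: [3, 1]
Peg 1: []
Peg 2: [4, 2]
Peg 3: [5]

After move 5 (0->3):
Peg 0: [3]
Peg 1: []
Peg 2: [4, 2]
Peg 3: [5, 1]

After move 6 (2->1):
Peg 0: [3]
Peg 1: [2]
Peg 2: [4]
Peg 3: [5, 1]

After move 7 (3->2):
Peg 0: [3]
Peg 1: [2]
Peg 2: [4, 1]
Peg 3: [5]

After move 8 (2->0):
Peg 0: [3, 1]
Peg 1: [2]
Peg 2: [4]
Peg 3: [5]

After move 9 (2->3):
Peg 0: [3, 1]
Peg 1: [2]
Peg 2: []
Peg 3: [5, 4]

After move 10 (1->3):
Peg 0: [3, 1]
Peg 1: []
Peg 2: []
Peg 3: [5, 4, 2]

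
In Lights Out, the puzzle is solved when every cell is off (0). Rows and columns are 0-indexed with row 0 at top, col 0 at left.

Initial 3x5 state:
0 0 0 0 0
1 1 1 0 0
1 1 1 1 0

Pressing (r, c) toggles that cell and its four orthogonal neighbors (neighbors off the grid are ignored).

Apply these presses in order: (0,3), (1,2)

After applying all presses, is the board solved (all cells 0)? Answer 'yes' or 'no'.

After press 1 at (0,3):
0 0 1 1 1
1 1 1 1 0
1 1 1 1 0

After press 2 at (1,2):
0 0 0 1 1
1 0 0 0 0
1 1 0 1 0

Lights still on: 6

Answer: no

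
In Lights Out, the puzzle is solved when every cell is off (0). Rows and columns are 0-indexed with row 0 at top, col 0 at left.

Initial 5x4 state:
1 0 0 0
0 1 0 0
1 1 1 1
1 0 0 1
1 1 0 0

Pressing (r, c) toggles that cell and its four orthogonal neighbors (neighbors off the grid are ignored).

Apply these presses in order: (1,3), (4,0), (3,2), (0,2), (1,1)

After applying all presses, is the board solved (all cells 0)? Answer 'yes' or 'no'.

Answer: no

Derivation:
After press 1 at (1,3):
1 0 0 1
0 1 1 1
1 1 1 0
1 0 0 1
1 1 0 0

After press 2 at (4,0):
1 0 0 1
0 1 1 1
1 1 1 0
0 0 0 1
0 0 0 0

After press 3 at (3,2):
1 0 0 1
0 1 1 1
1 1 0 0
0 1 1 0
0 0 1 0

After press 4 at (0,2):
1 1 1 0
0 1 0 1
1 1 0 0
0 1 1 0
0 0 1 0

After press 5 at (1,1):
1 0 1 0
1 0 1 1
1 0 0 0
0 1 1 0
0 0 1 0

Lights still on: 9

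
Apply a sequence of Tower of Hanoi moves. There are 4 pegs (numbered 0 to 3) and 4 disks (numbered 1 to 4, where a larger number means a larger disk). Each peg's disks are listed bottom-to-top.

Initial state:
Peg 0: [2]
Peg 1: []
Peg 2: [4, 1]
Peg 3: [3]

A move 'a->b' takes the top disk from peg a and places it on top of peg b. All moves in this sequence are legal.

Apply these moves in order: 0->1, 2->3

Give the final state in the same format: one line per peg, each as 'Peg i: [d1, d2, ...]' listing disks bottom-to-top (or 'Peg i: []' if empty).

After move 1 (0->1):
Peg 0: []
Peg 1: [2]
Peg 2: [4, 1]
Peg 3: [3]

After move 2 (2->3):
Peg 0: []
Peg 1: [2]
Peg 2: [4]
Peg 3: [3, 1]

Answer: Peg 0: []
Peg 1: [2]
Peg 2: [4]
Peg 3: [3, 1]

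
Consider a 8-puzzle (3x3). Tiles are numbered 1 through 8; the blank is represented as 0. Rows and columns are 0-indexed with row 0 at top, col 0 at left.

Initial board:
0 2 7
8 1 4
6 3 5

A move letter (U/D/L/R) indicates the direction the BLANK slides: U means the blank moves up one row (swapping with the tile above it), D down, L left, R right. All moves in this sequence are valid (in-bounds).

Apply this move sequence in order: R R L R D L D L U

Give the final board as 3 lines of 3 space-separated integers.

After move 1 (R):
2 0 7
8 1 4
6 3 5

After move 2 (R):
2 7 0
8 1 4
6 3 5

After move 3 (L):
2 0 7
8 1 4
6 3 5

After move 4 (R):
2 7 0
8 1 4
6 3 5

After move 5 (D):
2 7 4
8 1 0
6 3 5

After move 6 (L):
2 7 4
8 0 1
6 3 5

After move 7 (D):
2 7 4
8 3 1
6 0 5

After move 8 (L):
2 7 4
8 3 1
0 6 5

After move 9 (U):
2 7 4
0 3 1
8 6 5

Answer: 2 7 4
0 3 1
8 6 5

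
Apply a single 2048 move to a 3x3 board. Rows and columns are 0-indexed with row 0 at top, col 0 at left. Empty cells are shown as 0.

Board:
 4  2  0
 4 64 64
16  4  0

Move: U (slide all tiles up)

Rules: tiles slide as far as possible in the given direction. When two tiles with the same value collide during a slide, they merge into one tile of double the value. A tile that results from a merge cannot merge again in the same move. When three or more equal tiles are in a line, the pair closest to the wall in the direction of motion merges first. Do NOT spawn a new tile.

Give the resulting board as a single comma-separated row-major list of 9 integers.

Slide up:
col 0: [4, 4, 16] -> [8, 16, 0]
col 1: [2, 64, 4] -> [2, 64, 4]
col 2: [0, 64, 0] -> [64, 0, 0]

Answer: 8, 2, 64, 16, 64, 0, 0, 4, 0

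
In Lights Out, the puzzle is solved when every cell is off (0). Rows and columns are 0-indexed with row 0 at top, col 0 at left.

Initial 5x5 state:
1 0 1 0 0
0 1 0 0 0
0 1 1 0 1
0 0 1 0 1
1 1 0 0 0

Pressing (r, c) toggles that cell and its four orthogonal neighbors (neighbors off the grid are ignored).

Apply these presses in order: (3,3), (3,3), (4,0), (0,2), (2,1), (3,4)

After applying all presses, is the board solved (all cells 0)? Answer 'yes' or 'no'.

After press 1 at (3,3):
1 0 1 0 0
0 1 0 0 0
0 1 1 1 1
0 0 0 1 0
1 1 0 1 0

After press 2 at (3,3):
1 0 1 0 0
0 1 0 0 0
0 1 1 0 1
0 0 1 0 1
1 1 0 0 0

After press 3 at (4,0):
1 0 1 0 0
0 1 0 0 0
0 1 1 0 1
1 0 1 0 1
0 0 0 0 0

After press 4 at (0,2):
1 1 0 1 0
0 1 1 0 0
0 1 1 0 1
1 0 1 0 1
0 0 0 0 0

After press 5 at (2,1):
1 1 0 1 0
0 0 1 0 0
1 0 0 0 1
1 1 1 0 1
0 0 0 0 0

After press 6 at (3,4):
1 1 0 1 0
0 0 1 0 0
1 0 0 0 0
1 1 1 1 0
0 0 0 0 1

Lights still on: 10

Answer: no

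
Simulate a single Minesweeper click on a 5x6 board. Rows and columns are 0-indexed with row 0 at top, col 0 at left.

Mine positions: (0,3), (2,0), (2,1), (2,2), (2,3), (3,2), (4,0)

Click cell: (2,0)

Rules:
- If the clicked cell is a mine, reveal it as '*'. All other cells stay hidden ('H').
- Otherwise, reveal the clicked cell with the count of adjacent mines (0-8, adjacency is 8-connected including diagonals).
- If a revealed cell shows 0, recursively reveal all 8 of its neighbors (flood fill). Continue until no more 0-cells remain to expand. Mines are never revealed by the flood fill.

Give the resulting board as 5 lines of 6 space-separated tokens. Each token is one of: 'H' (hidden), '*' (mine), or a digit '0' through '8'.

H H H H H H
H H H H H H
* H H H H H
H H H H H H
H H H H H H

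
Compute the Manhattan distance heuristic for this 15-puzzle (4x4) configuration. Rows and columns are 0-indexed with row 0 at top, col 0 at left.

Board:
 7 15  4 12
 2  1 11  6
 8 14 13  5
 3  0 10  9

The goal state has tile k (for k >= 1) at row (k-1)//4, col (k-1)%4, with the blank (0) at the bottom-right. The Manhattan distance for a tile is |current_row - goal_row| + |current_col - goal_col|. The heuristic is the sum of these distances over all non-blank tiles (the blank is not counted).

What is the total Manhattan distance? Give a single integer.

Answer: 40

Derivation:
Tile 7: at (0,0), goal (1,2), distance |0-1|+|0-2| = 3
Tile 15: at (0,1), goal (3,2), distance |0-3|+|1-2| = 4
Tile 4: at (0,2), goal (0,3), distance |0-0|+|2-3| = 1
Tile 12: at (0,3), goal (2,3), distance |0-2|+|3-3| = 2
Tile 2: at (1,0), goal (0,1), distance |1-0|+|0-1| = 2
Tile 1: at (1,1), goal (0,0), distance |1-0|+|1-0| = 2
Tile 11: at (1,2), goal (2,2), distance |1-2|+|2-2| = 1
Tile 6: at (1,3), goal (1,1), distance |1-1|+|3-1| = 2
Tile 8: at (2,0), goal (1,3), distance |2-1|+|0-3| = 4
Tile 14: at (2,1), goal (3,1), distance |2-3|+|1-1| = 1
Tile 13: at (2,2), goal (3,0), distance |2-3|+|2-0| = 3
Tile 5: at (2,3), goal (1,0), distance |2-1|+|3-0| = 4
Tile 3: at (3,0), goal (0,2), distance |3-0|+|0-2| = 5
Tile 10: at (3,2), goal (2,1), distance |3-2|+|2-1| = 2
Tile 9: at (3,3), goal (2,0), distance |3-2|+|3-0| = 4
Sum: 3 + 4 + 1 + 2 + 2 + 2 + 1 + 2 + 4 + 1 + 3 + 4 + 5 + 2 + 4 = 40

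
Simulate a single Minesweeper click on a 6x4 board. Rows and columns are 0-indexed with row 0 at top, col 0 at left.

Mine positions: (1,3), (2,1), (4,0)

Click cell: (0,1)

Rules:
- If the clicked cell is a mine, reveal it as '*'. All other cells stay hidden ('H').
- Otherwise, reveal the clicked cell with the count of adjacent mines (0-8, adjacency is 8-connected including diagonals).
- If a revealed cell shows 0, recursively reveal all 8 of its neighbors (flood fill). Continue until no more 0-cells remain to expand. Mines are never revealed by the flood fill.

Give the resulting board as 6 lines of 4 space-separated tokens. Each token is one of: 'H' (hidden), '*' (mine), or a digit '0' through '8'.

0 0 1 H
1 1 2 H
H H H H
H H H H
H H H H
H H H H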